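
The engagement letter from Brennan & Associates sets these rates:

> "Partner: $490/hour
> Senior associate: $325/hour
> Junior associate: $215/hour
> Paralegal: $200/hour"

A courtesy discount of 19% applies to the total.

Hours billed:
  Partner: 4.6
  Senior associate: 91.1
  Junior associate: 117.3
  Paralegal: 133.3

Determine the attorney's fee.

Partner: 4.6 × $490 = $2,254.00
Senior associate: 91.1 × $325 = $29,607.50
Junior associate: 117.3 × $215 = $25,219.50
Paralegal: 133.3 × $200 = $26,660.00
Subtotal: $83,741.00
Less 19% discount: −$15,910.79
Total: $83,741.00 − $15,910.79 = $67,830.21

$67,830.21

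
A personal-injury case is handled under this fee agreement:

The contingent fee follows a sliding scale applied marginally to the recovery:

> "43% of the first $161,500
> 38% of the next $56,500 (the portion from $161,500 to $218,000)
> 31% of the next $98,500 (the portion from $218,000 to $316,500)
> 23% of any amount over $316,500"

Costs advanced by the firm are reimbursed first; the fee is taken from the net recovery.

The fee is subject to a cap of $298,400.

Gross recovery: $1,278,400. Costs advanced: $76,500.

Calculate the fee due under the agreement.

Fee base (net of costs): $1,278,400 − $76,500 = $1,201,900
First $161,500 at 43% = $69,445.00
Next $56,500 at 38% = $21,470.00
Next $98,500 at 31% = $30,535.00
Remaining $885,400 at 23% = $203,642.00
Fee: $69,445.00 + $21,470.00 + $30,535.00 + $203,642.00 = $325,092.00
$325,092.00 exceeds the $298,400 cap, so the fee is capped at $298,400.00.

$298,400.00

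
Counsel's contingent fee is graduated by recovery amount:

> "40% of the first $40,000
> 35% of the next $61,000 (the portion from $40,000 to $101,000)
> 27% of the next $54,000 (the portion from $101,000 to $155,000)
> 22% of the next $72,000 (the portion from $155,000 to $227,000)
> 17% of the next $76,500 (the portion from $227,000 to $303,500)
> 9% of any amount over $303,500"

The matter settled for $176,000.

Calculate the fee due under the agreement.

First $40,000 at 40% = $16,000.00
Next $61,000 at 35% = $21,350.00
Next $54,000 at 27% = $14,580.00
Remaining $21,000 at 22% = $4,620.00
Fee: $16,000.00 + $21,350.00 + $14,580.00 + $4,620.00 = $56,550.00

$56,550.00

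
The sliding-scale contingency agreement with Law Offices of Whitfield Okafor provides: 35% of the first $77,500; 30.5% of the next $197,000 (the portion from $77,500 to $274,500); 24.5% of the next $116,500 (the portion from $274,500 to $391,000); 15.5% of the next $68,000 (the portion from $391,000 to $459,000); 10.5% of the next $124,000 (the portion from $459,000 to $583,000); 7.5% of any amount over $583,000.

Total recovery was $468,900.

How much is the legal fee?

$127,332.00

First $77,500 at 35% = $27,125.00
Next $197,000 at 30.5% = $60,085.00
Next $116,500 at 24.5% = $28,542.50
Next $68,000 at 15.5% = $10,540.00
Remaining $9,900 at 10.5% = $1,039.50
Fee: $27,125.00 + $60,085.00 + $28,542.50 + $10,540.00 + $1,039.50 = $127,332.00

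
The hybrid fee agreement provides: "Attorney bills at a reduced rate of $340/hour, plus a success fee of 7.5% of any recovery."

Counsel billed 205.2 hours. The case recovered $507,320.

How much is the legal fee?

$107,817.00

Hourly: 205.2 × $340 = $69,768.00
Success fee: 7.5% of $507,320 = $38,049.00
Total: $69,768.00 + $38,049.00 = $107,817.00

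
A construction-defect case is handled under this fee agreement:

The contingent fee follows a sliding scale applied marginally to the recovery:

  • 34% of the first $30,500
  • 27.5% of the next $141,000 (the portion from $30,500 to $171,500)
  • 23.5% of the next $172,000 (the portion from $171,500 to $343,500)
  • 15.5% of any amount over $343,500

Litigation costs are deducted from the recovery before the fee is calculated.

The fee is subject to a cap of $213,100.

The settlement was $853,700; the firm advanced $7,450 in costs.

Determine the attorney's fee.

Fee base (net of costs): $853,700 − $7,450 = $846,250
First $30,500 at 34% = $10,370.00
Next $141,000 at 27.5% = $38,775.00
Next $172,000 at 23.5% = $40,420.00
Remaining $502,750 at 15.5% = $77,926.25
Fee: $10,370.00 + $38,775.00 + $40,420.00 + $77,926.25 = $167,491.25
$167,491.25 is under the $213,100 cap.

$167,491.25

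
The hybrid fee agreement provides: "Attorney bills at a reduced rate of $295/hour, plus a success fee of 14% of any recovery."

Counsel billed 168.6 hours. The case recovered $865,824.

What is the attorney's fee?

$170,952.36

Hourly: 168.6 × $295 = $49,737.00
Success fee: 14% of $865,824 = $121,215.36
Total: $49,737.00 + $121,215.36 = $170,952.36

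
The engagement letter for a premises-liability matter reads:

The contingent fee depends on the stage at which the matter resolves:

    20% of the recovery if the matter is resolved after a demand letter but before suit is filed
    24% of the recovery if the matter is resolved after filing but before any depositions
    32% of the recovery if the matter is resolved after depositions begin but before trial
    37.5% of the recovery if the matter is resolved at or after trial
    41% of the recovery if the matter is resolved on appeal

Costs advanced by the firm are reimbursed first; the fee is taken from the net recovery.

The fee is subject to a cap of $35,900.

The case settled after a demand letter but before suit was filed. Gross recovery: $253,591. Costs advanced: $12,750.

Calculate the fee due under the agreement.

$35,900.00

Fee base (net of costs): $253,591 − $12,750 = $240,841
The matter settled after a demand letter but before suit was filed, so the 20% rate applies.
$240,841 × 20% = $48,168.20
$48,168.20 exceeds the $35,900 cap, so the fee is capped at $35,900.00.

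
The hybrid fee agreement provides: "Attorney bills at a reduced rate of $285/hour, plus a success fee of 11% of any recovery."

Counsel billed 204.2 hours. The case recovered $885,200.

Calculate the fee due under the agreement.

Hourly: 204.2 × $285 = $58,197.00
Success fee: 11% of $885,200 = $97,372.00
Total: $58,197.00 + $97,372.00 = $155,569.00

$155,569.00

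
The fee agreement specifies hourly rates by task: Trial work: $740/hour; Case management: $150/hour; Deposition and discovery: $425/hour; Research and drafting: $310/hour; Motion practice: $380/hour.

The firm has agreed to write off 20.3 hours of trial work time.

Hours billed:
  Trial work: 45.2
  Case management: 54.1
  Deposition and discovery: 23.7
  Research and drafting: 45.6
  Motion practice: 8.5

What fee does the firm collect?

Trial work: 45.2 × $740 = $33,448.00
Case management: 54.1 × $150 = $8,115.00
Deposition and discovery: 23.7 × $425 = $10,072.50
Research and drafting: 45.6 × $310 = $14,136.00
Motion practice: 8.5 × $380 = $3,230.00
Subtotal: $69,001.50
Write-off: 20.3 × $740 = $15,022.00
Total: $69,001.50 − $15,022.00 = $53,979.50

$53,979.50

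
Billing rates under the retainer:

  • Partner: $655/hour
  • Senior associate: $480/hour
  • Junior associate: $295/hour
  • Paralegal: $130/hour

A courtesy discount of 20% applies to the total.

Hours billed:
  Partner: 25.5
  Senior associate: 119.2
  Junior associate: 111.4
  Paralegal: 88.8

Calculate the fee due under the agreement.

Partner: 25.5 × $655 = $16,702.50
Senior associate: 119.2 × $480 = $57,216.00
Junior associate: 111.4 × $295 = $32,863.00
Paralegal: 88.8 × $130 = $11,544.00
Subtotal: $118,325.50
Less 20% discount: −$23,665.10
Total: $118,325.50 − $23,665.10 = $94,660.40

$94,660.40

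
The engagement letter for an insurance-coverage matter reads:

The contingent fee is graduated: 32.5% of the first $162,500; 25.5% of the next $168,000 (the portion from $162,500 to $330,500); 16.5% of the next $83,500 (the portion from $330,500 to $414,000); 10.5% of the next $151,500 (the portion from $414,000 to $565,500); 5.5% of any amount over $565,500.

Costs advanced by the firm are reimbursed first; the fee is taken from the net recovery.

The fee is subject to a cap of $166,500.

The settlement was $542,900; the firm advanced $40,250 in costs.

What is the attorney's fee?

$118,738.25

Fee base (net of costs): $542,900 − $40,250 = $502,650
First $162,500 at 32.5% = $52,812.50
Next $168,000 at 25.5% = $42,840.00
Next $83,500 at 16.5% = $13,777.50
Remaining $88,650 at 10.5% = $9,308.25
Fee: $52,812.50 + $42,840.00 + $13,777.50 + $9,308.25 = $118,738.25
$118,738.25 is under the $166,500 cap.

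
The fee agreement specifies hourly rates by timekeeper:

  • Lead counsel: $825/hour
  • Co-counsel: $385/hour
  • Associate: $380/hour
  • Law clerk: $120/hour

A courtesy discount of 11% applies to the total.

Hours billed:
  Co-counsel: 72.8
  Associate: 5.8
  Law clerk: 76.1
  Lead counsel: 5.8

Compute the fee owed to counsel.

$39,292.61

Lead counsel: 5.8 × $825 = $4,785.00
Co-counsel: 72.8 × $385 = $28,028.00
Associate: 5.8 × $380 = $2,204.00
Law clerk: 76.1 × $120 = $9,132.00
Subtotal: $44,149.00
Less 11% discount: −$4,856.39
Total: $44,149.00 − $4,856.39 = $39,292.61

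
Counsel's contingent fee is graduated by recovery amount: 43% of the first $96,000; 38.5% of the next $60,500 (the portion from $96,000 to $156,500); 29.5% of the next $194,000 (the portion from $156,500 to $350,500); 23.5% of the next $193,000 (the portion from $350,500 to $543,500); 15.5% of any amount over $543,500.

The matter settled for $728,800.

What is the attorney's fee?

$195,879.00

First $96,000 at 43% = $41,280.00
Next $60,500 at 38.5% = $23,292.50
Next $194,000 at 29.5% = $57,230.00
Next $193,000 at 23.5% = $45,355.00
Remaining $185,300 at 15.5% = $28,721.50
Fee: $41,280.00 + $23,292.50 + $57,230.00 + $45,355.00 + $28,721.50 = $195,879.00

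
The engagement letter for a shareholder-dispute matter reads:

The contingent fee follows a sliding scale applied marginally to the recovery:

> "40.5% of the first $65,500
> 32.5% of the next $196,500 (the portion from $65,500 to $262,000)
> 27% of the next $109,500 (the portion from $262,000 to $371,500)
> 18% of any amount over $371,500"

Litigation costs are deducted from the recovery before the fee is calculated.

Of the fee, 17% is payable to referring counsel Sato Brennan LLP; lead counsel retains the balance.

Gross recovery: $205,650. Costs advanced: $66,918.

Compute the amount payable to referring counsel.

Fee base (net of costs): $205,650 − $66,918 = $138,732
First $65,500 at 40.5% = $26,527.50
Remaining $73,232 at 32.5% = $23,800.40
Fee: $26,527.50 + $23,800.40 = $50,327.90
Referral share: 17% of $50,327.90 = $8,555.74; lead counsel retains $50,327.90 − $8,555.74 = $41,772.16.

$8,555.74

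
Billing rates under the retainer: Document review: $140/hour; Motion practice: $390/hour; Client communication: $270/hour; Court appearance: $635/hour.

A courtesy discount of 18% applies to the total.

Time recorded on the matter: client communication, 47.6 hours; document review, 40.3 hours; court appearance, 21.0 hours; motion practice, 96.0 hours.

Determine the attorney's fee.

$56,800.58

Document review: 40.3 × $140 = $5,642.00
Motion practice: 96.0 × $390 = $37,440.00
Client communication: 47.6 × $270 = $12,852.00
Court appearance: 21.0 × $635 = $13,335.00
Subtotal: $69,269.00
Less 18% discount: −$12,468.42
Total: $69,269.00 − $12,468.42 = $56,800.58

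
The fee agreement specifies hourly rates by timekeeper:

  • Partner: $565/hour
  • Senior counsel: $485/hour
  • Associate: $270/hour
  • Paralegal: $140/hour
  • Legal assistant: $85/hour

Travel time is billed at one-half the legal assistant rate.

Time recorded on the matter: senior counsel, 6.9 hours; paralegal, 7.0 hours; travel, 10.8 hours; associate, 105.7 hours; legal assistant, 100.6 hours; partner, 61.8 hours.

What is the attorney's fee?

$76,792.50

Partner: 61.8 × $565 = $34,917.00
Senior counsel: 6.9 × $485 = $3,346.50
Associate: 105.7 × $270 = $28,539.00
Paralegal: 7.0 × $140 = $980.00
Legal assistant: 100.6 × $85 = $8,551.00
Subtotal: $34,917.00 + $3,346.50 + $28,539.00 + $980.00 + $8,551.00 = $76,333.50
Travel: 10.8 × ($85 ÷ 2) = 10.8 × $42.50 = $459.00
Total: $76,333.50 + $459.00 = $76,792.50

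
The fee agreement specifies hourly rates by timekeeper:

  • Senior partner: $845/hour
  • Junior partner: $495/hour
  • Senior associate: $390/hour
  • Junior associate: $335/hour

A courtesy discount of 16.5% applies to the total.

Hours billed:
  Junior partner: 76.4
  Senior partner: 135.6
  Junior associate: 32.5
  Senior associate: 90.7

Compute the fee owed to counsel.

$165,881.52

Senior partner: 135.6 × $845 = $114,582.00
Junior partner: 76.4 × $495 = $37,818.00
Senior associate: 90.7 × $390 = $35,373.00
Junior associate: 32.5 × $335 = $10,887.50
Subtotal: $198,660.50
Less 16.5% discount: −$32,778.98
Total: $198,660.50 − $32,778.98 = $165,881.52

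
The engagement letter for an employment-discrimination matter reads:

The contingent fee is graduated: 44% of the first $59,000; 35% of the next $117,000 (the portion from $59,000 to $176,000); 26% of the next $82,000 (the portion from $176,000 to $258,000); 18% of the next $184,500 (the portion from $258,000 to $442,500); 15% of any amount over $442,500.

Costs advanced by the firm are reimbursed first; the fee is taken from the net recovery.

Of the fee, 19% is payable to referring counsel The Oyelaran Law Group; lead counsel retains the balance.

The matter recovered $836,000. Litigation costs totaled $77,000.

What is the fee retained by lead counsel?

Fee base (net of costs): $836,000 − $77,000 = $759,000
First $59,000 at 44% = $25,960.00
Next $117,000 at 35% = $40,950.00
Next $82,000 at 26% = $21,320.00
Next $184,500 at 18% = $33,210.00
Remaining $316,500 at 15% = $47,475.00
Fee: $25,960.00 + $40,950.00 + $21,320.00 + $33,210.00 + $47,475.00 = $168,915.00
Referral share: 19% of $168,915.00 = $32,093.85; lead counsel retains $168,915.00 − $32,093.85 = $136,821.15.

$136,821.15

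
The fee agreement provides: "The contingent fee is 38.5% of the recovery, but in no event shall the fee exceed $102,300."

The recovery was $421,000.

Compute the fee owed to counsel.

38.5% of $421,000 = $162,085.00
That exceeds the $102,300 cap, so the fee is capped at $102,300.

$102,300.00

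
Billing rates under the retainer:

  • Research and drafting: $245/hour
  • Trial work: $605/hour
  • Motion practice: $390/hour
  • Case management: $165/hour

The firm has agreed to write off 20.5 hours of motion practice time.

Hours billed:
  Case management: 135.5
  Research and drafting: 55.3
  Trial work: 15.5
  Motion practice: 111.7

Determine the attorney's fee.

Research and drafting: 55.3 × $245 = $13,548.50
Trial work: 15.5 × $605 = $9,377.50
Motion practice: 111.7 × $390 = $43,563.00
Case management: 135.5 × $165 = $22,357.50
Subtotal: $88,846.50
Write-off: 20.5 × $390 = $7,995.00
Total: $88,846.50 − $7,995.00 = $80,851.50

$80,851.50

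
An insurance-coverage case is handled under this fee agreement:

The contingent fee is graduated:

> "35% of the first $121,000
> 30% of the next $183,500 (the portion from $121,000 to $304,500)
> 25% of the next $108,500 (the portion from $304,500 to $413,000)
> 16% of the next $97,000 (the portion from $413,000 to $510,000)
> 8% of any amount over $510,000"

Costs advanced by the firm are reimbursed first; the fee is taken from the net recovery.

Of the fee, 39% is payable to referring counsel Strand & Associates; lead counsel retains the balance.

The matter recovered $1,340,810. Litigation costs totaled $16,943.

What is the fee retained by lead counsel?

Fee base (net of costs): $1,340,810 − $16,943 = $1,323,867
First $121,000 at 35% = $42,350.00
Next $183,500 at 30% = $55,050.00
Next $108,500 at 25% = $27,125.00
Next $97,000 at 16% = $15,520.00
Remaining $813,867 at 8% = $65,109.36
Fee: $42,350.00 + $55,050.00 + $27,125.00 + $15,520.00 + $65,109.36 = $205,154.36
Referral share: 39% of $205,154.36 = $80,010.20; lead counsel retains $205,154.36 − $80,010.20 = $125,144.16.

$125,144.16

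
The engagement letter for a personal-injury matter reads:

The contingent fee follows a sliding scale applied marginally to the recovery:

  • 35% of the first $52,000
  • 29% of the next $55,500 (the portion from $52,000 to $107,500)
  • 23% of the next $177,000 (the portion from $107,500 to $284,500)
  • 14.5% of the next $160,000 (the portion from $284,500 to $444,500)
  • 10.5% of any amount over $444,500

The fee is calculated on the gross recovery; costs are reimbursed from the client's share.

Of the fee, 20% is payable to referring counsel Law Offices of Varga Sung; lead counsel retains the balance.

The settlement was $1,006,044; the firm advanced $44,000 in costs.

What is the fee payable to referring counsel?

Fee base is the gross recovery, $1,006,044; costs are reimbursed separately.
First $52,000 at 35% = $18,200.00
Next $55,500 at 29% = $16,095.00
Next $177,000 at 23% = $40,710.00
Next $160,000 at 14.5% = $23,200.00
Remaining $561,544 at 10.5% = $58,962.12
Fee: $18,200.00 + $16,095.00 + $40,710.00 + $23,200.00 + $58,962.12 = $157,167.12
Referral share: 20% of $157,167.12 = $31,433.42; lead counsel retains $157,167.12 − $31,433.42 = $125,733.70.

$31,433.42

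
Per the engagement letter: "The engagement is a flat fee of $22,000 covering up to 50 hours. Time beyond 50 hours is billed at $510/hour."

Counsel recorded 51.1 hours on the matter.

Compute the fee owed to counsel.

$22,561.00

Flat fee: $22,000.00
Excess hours: 51.1 − 50 = 1.1
Overrun: 1.1 × $510 = $561.00
Total: $22,000.00 + $561.00 = $22,561.00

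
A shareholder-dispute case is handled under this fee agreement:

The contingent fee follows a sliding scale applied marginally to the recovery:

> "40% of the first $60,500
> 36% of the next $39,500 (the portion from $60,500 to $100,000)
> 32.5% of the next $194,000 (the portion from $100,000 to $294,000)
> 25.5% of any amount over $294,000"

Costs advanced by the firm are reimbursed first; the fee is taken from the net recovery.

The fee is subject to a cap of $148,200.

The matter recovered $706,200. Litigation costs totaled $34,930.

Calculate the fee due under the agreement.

Fee base (net of costs): $706,200 − $34,930 = $671,270
First $60,500 at 40% = $24,200.00
Next $39,500 at 36% = $14,220.00
Next $194,000 at 32.5% = $63,050.00
Remaining $377,270 at 25.5% = $96,203.85
Fee: $24,200.00 + $14,220.00 + $63,050.00 + $96,203.85 = $197,673.85
$197,673.85 exceeds the $148,200 cap, so the fee is capped at $148,200.00.

$148,200.00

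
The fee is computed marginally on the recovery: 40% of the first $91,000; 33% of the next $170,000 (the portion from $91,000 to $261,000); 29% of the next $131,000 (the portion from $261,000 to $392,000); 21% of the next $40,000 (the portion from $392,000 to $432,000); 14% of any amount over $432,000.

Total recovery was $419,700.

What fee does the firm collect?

First $91,000 at 40% = $36,400.00
Next $170,000 at 33% = $56,100.00
Next $131,000 at 29% = $37,990.00
Remaining $27,700 at 21% = $5,817.00
Fee: $36,400.00 + $56,100.00 + $37,990.00 + $5,817.00 = $136,307.00

$136,307.00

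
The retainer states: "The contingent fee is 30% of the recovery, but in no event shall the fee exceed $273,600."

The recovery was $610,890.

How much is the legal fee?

30% of $610,890 = $183,267.00
That is under the $273,600 cap.

$183,267.00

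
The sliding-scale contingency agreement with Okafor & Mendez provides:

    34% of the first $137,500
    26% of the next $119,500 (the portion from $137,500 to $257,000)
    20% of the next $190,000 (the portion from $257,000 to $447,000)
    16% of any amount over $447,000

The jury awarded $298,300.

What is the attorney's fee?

$86,080.00

First $137,500 at 34% = $46,750.00
Next $119,500 at 26% = $31,070.00
Remaining $41,300 at 20% = $8,260.00
Fee: $46,750.00 + $31,070.00 + $8,260.00 = $86,080.00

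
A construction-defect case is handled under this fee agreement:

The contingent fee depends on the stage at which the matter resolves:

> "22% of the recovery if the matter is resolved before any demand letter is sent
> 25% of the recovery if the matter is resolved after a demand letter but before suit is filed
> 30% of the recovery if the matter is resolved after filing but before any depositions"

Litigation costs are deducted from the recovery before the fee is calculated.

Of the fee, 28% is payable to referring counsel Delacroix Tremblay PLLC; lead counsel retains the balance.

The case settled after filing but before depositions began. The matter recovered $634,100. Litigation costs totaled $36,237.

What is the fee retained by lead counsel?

$129,138.41

Fee base (net of costs): $634,100 − $36,237 = $597,863
The matter settled after filing but before depositions began, so the 30% rate applies.
$597,863 × 30% = $179,358.90
Referral share: 28% of $179,358.90 = $50,220.49; lead counsel retains $179,358.90 − $50,220.49 = $129,138.41.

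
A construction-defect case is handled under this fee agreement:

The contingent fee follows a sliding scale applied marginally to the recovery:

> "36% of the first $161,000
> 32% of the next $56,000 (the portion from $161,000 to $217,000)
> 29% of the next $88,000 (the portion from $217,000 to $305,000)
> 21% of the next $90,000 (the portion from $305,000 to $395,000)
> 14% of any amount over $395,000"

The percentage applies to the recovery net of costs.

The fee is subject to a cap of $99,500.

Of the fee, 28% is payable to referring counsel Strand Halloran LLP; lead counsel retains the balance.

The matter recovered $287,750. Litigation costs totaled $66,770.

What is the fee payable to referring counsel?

$21,569.58

Fee base (net of costs): $287,750 − $66,770 = $220,980
First $161,000 at 36% = $57,960.00
Next $56,000 at 32% = $17,920.00
Remaining $3,980 at 29% = $1,154.20
Fee: $57,960.00 + $17,920.00 + $1,154.20 = $77,034.20
$77,034.20 is under the $99,500 cap.
Referral share: 28% of $77,034.20 = $21,569.58; lead counsel retains $77,034.20 − $21,569.58 = $55,464.62.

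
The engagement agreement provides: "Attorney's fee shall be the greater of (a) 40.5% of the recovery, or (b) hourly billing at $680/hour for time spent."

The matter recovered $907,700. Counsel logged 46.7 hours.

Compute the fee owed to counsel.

(a) 40.5% of $907,700 = $367,618.50
(b) 46.7 × $680 = $31,756.00
The greater is (a): $367,618.50.

$367,618.50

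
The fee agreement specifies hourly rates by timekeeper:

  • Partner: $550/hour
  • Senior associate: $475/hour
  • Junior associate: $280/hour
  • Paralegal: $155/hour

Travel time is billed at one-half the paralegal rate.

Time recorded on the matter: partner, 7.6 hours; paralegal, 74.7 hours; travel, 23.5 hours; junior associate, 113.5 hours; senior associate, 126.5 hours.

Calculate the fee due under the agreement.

Partner: 7.6 × $550 = $4,180.00
Senior associate: 126.5 × $475 = $60,087.50
Junior associate: 113.5 × $280 = $31,780.00
Paralegal: 74.7 × $155 = $11,578.50
Subtotal: $4,180.00 + $60,087.50 + $31,780.00 + $11,578.50 = $107,626.00
Travel: 23.5 × ($155 ÷ 2) = 23.5 × $77.50 = $1,821.25
Total: $107,626.00 + $1,821.25 = $109,447.25

$109,447.25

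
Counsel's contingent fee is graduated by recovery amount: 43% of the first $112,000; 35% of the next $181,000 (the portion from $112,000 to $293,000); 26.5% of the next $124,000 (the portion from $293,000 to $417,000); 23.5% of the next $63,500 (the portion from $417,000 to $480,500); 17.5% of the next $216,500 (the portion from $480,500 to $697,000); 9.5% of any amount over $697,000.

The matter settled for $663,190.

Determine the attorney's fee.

First $112,000 at 43% = $48,160.00
Next $181,000 at 35% = $63,350.00
Next $124,000 at 26.5% = $32,860.00
Next $63,500 at 23.5% = $14,922.50
Remaining $182,690 at 17.5% = $31,970.75
Fee: $48,160.00 + $63,350.00 + $32,860.00 + $14,922.50 + $31,970.75 = $191,263.25

$191,263.25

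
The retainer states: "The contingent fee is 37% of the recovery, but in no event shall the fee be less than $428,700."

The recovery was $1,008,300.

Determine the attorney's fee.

37% of $1,008,300 = $373,071.00
That is below the $428,700 minimum, so the minimum applies.

$428,700.00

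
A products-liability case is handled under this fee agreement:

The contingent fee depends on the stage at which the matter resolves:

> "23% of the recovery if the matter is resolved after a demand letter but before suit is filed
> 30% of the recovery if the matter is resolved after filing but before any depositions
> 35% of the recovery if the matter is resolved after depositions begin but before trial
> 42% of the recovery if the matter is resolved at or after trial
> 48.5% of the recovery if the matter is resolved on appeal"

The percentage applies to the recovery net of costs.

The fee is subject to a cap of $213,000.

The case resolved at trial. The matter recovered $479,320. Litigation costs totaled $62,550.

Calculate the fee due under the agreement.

$175,043.40

Fee base (net of costs): $479,320 − $62,550 = $416,770
The matter resolved at trial, so the 42% rate applies.
$416,770 × 42% = $175,043.40
$175,043.40 is under the $213,000 cap.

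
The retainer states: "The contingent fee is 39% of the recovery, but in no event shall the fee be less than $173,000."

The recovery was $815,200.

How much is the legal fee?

$317,928.00

39% of $815,200 = $317,928.00
That exceeds the $173,000 minimum.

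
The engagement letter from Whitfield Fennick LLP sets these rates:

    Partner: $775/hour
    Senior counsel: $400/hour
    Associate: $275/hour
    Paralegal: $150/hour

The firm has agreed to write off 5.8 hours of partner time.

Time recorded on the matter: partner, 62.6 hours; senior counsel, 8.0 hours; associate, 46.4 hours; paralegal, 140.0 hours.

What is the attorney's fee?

$80,980.00

Partner: 62.6 × $775 = $48,515.00
Senior counsel: 8.0 × $400 = $3,200.00
Associate: 46.4 × $275 = $12,760.00
Paralegal: 140.0 × $150 = $21,000.00
Subtotal: $85,475.00
Write-off: 5.8 × $775 = $4,495.00
Total: $85,475.00 − $4,495.00 = $80,980.00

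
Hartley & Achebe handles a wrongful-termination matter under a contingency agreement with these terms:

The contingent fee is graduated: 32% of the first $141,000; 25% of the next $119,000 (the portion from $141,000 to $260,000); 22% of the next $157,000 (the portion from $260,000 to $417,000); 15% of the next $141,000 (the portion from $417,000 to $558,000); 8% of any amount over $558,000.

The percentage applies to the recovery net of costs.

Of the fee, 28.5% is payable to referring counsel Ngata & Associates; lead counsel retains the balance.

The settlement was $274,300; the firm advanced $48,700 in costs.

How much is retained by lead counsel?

Fee base (net of costs): $274,300 − $48,700 = $225,600
First $141,000 at 32% = $45,120.00
Remaining $84,600 at 25% = $21,150.00
Fee: $45,120.00 + $21,150.00 = $66,270.00
Referral share: 28.5% of $66,270.00 = $18,886.95; lead counsel retains $66,270.00 − $18,886.95 = $47,383.05.

$47,383.05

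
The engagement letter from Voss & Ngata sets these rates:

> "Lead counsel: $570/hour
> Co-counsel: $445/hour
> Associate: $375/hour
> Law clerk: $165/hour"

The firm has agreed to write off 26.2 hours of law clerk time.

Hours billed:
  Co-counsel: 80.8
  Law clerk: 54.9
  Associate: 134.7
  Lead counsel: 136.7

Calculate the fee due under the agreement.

$169,123.00

Lead counsel: 136.7 × $570 = $77,919.00
Co-counsel: 80.8 × $445 = $35,956.00
Associate: 134.7 × $375 = $50,512.50
Law clerk: 54.9 × $165 = $9,058.50
Subtotal: $173,446.00
Write-off: 26.2 × $165 = $4,323.00
Total: $173,446.00 − $4,323.00 = $169,123.00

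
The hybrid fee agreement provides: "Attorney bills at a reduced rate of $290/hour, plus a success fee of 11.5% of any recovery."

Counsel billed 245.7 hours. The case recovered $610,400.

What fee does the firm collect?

Hourly: 245.7 × $290 = $71,253.00
Success fee: 11.5% of $610,400 = $70,196.00
Total: $71,253.00 + $70,196.00 = $141,449.00

$141,449.00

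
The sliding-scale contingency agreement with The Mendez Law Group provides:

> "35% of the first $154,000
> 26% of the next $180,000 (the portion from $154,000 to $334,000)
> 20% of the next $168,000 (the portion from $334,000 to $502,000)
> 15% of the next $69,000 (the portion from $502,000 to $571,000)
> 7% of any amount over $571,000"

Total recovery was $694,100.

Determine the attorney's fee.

First $154,000 at 35% = $53,900.00
Next $180,000 at 26% = $46,800.00
Next $168,000 at 20% = $33,600.00
Next $69,000 at 15% = $10,350.00
Remaining $123,100 at 7% = $8,617.00
Fee: $53,900.00 + $46,800.00 + $33,600.00 + $10,350.00 + $8,617.00 = $153,267.00

$153,267.00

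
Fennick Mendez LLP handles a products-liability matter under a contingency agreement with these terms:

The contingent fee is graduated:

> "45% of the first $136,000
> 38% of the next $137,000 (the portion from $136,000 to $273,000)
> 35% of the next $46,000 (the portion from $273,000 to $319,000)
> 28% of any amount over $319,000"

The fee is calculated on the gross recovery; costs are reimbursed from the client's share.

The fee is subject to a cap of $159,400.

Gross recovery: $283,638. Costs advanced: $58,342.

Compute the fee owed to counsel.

$116,983.30

Fee base is the gross recovery, $283,638; costs are reimbursed separately.
First $136,000 at 45% = $61,200.00
Next $137,000 at 38% = $52,060.00
Remaining $10,638 at 35% = $3,723.30
Fee: $61,200.00 + $52,060.00 + $3,723.30 = $116,983.30
$116,983.30 is under the $159,400 cap.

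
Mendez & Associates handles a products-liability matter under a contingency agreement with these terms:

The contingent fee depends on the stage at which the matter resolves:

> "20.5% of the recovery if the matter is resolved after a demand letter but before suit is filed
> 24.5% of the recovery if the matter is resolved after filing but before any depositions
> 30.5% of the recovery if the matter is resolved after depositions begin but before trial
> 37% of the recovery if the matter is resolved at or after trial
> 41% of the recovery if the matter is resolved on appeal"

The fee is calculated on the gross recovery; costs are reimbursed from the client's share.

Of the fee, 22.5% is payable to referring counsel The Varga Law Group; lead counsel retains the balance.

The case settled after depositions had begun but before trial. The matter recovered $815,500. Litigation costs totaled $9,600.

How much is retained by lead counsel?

$192,763.81

Fee base is the gross recovery, $815,500; costs are reimbursed separately.
The matter settled after depositions had begun but before trial, so the 30.5% rate applies.
$815,500 × 30.5% = $248,727.50
Referral share: 22.5% of $248,727.50 = $55,963.69; lead counsel retains $248,727.50 − $55,963.69 = $192,763.81.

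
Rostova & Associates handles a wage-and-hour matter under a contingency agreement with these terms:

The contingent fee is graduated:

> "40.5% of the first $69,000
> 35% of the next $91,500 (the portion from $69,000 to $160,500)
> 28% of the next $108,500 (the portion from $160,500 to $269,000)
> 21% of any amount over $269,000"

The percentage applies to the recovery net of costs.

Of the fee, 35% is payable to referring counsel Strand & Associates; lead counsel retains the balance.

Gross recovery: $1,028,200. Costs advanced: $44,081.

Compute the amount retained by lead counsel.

$156,341.24

Fee base (net of costs): $1,028,200 − $44,081 = $984,119
First $69,000 at 40.5% = $27,945.00
Next $91,500 at 35% = $32,025.00
Next $108,500 at 28% = $30,380.00
Remaining $715,119 at 21% = $150,174.99
Fee: $27,945.00 + $32,025.00 + $30,380.00 + $150,174.99 = $240,524.99
Referral share: 35% of $240,524.99 = $84,183.75; lead counsel retains $240,524.99 − $84,183.75 = $156,341.24.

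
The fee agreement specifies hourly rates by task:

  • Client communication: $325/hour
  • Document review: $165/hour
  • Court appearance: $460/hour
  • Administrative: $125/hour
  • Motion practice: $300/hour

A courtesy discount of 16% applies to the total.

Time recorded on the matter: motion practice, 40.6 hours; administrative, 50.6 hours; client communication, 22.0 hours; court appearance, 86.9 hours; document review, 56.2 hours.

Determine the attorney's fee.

$62,917.68

Client communication: 22.0 × $325 = $7,150.00
Document review: 56.2 × $165 = $9,273.00
Court appearance: 86.9 × $460 = $39,974.00
Administrative: 50.6 × $125 = $6,325.00
Motion practice: 40.6 × $300 = $12,180.00
Subtotal: $74,902.00
Less 16% discount: −$11,984.32
Total: $74,902.00 − $11,984.32 = $62,917.68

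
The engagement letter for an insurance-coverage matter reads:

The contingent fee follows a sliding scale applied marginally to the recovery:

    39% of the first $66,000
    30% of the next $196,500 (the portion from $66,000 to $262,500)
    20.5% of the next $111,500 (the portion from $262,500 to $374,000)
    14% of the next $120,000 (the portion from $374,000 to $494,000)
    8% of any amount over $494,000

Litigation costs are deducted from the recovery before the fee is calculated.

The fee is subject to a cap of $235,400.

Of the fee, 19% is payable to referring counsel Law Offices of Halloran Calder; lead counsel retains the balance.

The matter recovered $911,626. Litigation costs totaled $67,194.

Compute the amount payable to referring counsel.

Fee base (net of costs): $911,626 − $67,194 = $844,432
First $66,000 at 39% = $25,740.00
Next $196,500 at 30% = $58,950.00
Next $111,500 at 20.5% = $22,857.50
Next $120,000 at 14% = $16,800.00
Remaining $350,432 at 8% = $28,034.56
Fee: $25,740.00 + $58,950.00 + $22,857.50 + $16,800.00 + $28,034.56 = $152,382.06
$152,382.06 is under the $235,400 cap.
Referral share: 19% of $152,382.06 = $28,952.59; lead counsel retains $152,382.06 − $28,952.59 = $123,429.47.

$28,952.59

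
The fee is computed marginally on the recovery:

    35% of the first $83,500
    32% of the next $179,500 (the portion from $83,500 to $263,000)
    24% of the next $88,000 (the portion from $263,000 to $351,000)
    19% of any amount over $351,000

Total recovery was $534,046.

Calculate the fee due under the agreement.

$142,563.74

First $83,500 at 35% = $29,225.00
Next $179,500 at 32% = $57,440.00
Next $88,000 at 24% = $21,120.00
Remaining $183,046 at 19% = $34,778.74
Fee: $29,225.00 + $57,440.00 + $21,120.00 + $34,778.74 = $142,563.74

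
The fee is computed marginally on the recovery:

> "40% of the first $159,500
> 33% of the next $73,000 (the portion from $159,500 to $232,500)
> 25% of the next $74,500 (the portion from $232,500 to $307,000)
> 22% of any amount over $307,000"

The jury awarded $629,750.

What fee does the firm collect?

First $159,500 at 40% = $63,800.00
Next $73,000 at 33% = $24,090.00
Next $74,500 at 25% = $18,625.00
Remaining $322,750 at 22% = $71,005.00
Fee: $63,800.00 + $24,090.00 + $18,625.00 + $71,005.00 = $177,520.00

$177,520.00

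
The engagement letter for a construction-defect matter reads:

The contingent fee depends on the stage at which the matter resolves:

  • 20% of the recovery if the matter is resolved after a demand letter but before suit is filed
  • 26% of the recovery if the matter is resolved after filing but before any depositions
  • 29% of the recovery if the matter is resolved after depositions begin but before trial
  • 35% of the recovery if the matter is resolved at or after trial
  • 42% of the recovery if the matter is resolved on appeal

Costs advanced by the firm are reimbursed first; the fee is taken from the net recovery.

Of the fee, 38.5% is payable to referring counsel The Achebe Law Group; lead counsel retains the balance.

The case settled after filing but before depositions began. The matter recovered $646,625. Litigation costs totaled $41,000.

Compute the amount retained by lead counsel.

Fee base (net of costs): $646,625 − $41,000 = $605,625
The matter settled after filing but before depositions began, so the 26% rate applies.
$605,625 × 26% = $157,462.50
Referral share: 38.5% of $157,462.50 = $60,623.06; lead counsel retains $157,462.50 − $60,623.06 = $96,839.44.

$96,839.44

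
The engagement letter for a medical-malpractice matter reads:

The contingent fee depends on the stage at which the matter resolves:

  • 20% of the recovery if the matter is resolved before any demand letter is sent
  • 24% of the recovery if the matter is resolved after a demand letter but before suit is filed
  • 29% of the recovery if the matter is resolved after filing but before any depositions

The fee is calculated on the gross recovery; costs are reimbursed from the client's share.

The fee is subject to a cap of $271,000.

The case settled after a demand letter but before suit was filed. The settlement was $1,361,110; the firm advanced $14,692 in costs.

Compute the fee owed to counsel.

Fee base is the gross recovery, $1,361,110; costs are reimbursed separately.
The matter settled after a demand letter but before suit was filed, so the 24% rate applies.
$1,361,110 × 24% = $326,666.40
$326,666.40 exceeds the $271,000 cap, so the fee is capped at $271,000.00.

$271,000.00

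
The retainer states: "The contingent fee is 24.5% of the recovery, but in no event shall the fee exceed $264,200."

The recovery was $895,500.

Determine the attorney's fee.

24.5% of $895,500 = $219,397.50
That is under the $264,200 cap.

$219,397.50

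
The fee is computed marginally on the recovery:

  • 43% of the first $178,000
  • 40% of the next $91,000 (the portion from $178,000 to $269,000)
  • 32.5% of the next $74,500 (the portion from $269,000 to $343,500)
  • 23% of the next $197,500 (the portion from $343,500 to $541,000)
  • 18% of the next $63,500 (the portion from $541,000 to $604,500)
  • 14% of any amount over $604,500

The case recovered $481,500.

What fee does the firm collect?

$168,892.50

First $178,000 at 43% = $76,540.00
Next $91,000 at 40% = $36,400.00
Next $74,500 at 32.5% = $24,212.50
Remaining $138,000 at 23% = $31,740.00
Fee: $76,540.00 + $36,400.00 + $24,212.50 + $31,740.00 = $168,892.50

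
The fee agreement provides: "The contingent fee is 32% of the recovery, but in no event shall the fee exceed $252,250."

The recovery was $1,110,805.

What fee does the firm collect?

$252,250.00

32% of $1,110,805 = $355,457.60
That exceeds the $252,250 cap, so the fee is capped at $252,250.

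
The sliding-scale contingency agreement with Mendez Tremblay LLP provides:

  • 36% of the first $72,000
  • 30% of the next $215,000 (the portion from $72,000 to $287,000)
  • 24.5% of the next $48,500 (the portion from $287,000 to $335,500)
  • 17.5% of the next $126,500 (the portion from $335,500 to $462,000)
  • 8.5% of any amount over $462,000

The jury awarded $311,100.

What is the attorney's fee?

First $72,000 at 36% = $25,920.00
Next $215,000 at 30% = $64,500.00
Remaining $24,100 at 24.5% = $5,904.50
Fee: $25,920.00 + $64,500.00 + $5,904.50 = $96,324.50

$96,324.50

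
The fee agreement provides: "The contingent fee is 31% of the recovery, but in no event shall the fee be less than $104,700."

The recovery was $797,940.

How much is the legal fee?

31% of $797,940 = $247,361.40
That exceeds the $104,700 minimum.

$247,361.40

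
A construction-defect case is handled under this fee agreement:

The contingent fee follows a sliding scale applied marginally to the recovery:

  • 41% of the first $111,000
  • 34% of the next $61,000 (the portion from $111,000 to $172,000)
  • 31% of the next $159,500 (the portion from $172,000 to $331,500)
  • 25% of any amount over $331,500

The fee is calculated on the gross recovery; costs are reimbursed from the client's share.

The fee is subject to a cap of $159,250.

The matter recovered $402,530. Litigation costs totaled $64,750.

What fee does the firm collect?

$133,452.50

Fee base is the gross recovery, $402,530; costs are reimbursed separately.
First $111,000 at 41% = $45,510.00
Next $61,000 at 34% = $20,740.00
Next $159,500 at 31% = $49,445.00
Remaining $71,030 at 25% = $17,757.50
Fee: $45,510.00 + $20,740.00 + $49,445.00 + $17,757.50 = $133,452.50
$133,452.50 is under the $159,250 cap.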